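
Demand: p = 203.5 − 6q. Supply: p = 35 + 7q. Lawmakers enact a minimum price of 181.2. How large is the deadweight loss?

Competitive equilibrium: 203.5 − 6q = 35 + 7q → q* = 12.96154, p* = 125.73077.
At the floor p = 181.2, quantity demanded = (203.5 − 181.2)/6 = 3.71667.
Sellers' marginal cost at q' = 3.71667: 35 + 7·3.71667 = 61.01669.
Δq = 12.96154 − 3.71667 = 9.24487; wedge = 181.2 − 61.01669 = 120.18331.
The triangle = ½ × 9.24487 × 120.18331 = 555.54.

555.54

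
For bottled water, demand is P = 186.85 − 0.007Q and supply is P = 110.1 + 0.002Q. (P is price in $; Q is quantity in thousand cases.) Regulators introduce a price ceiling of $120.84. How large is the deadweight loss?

$44872.02 thousand

Competitive equilibrium: 186.85 − 0.007Q = 110.1 + 0.002Q → Q* = 8527.7778, P* = 127.1556.
At the ceiling P = 120.84, quantity supplied = (120.84 − 110.1)/0.002 = 5370.
Willingness to pay at Q' = 5370: 186.85 − 0.007·5370 = 149.26.
ΔQ = 8527.7778 − 5370 = 3157.7778; wedge = 149.26 − 120.84 = 28.42.
Deadweight loss = ½ × 3157.7778 × 28.42 = $44872.02 thousand.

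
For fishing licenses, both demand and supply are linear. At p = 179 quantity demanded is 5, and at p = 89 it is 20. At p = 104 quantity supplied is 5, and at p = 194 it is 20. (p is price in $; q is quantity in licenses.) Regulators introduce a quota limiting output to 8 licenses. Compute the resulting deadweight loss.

Demand slope = (89 − 179)/(20 − 5) = −6, so p = 209 − 6q.
Supply slope = (194 − 104)/(20 − 5) = 6, so p = 74 + 6q.
Competitive equilibrium: 209 − 6q = 74 + 6q → q* = 11.25, p* = 141.5.
At q = 8: demand price = 209 − 6·8 = 161; supply price = 74 + 6·8 = 122.
Δq = 11.25 − 8 = 3.25; wedge = 161 − 122 = 39.
Welfare loss = ½ × 3.25 × 39 = $63.375.

$63.375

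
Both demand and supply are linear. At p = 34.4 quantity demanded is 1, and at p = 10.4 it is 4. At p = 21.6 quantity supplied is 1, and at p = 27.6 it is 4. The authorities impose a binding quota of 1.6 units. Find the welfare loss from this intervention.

2.312

Demand slope = (10.4 − 34.4)/(4 − 1) = −8, so p = 42.4 − 8q.
Supply slope = (27.6 − 21.6)/(4 − 1) = 2, so p = 19.6 + 2q.
Competitive equilibrium: 42.4 − 8q = 19.6 + 2q → q* = 2.28, p* = 24.16.
At q = 1.6: demand price = 42.4 − 8·1.6 = 29.6; supply price = 19.6 + 2·1.6 = 22.8.
Δq = 2.28 − 1.6 = 0.68; wedge = 29.6 − 22.8 = 6.8.
Deadweight loss = ½ × 0.68 × 6.8 = 2.312.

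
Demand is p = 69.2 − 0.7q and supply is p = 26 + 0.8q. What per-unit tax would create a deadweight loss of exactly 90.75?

16.5

Competitive equilibrium: 69.2 − 0.7q = 26 + 0.8q → q* = 28.8, p* = 49.04.
A tax t gives Δq = t/1.5 and wedge t, so DWL = t²/3.
t²/3 = 90.75 → t² = 272.25 → t = 16.5.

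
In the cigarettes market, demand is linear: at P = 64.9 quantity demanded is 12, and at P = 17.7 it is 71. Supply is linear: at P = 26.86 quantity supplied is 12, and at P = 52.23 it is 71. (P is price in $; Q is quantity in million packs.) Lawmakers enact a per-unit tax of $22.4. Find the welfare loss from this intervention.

Demand slope = (17.7 − 64.9)/(71 − 12) = −0.8, so P = 74.5 − 0.8Q.
Supply slope = (52.23 − 26.86)/(71 − 12) = 0.43, so P = 21.7 + 0.43Q.
Competitive equilibrium: 74.5 − 0.8Q = 21.7 + 0.43Q → Q* = 42.9268, P* = 40.1585.
With the tax, the buyer price exceeds the seller price by 22.4: (74.5 − 0.8Q) − (21.7 + 0.43Q) = 22.4 → Q' = 24.7154.
ΔQ = 42.9268 − 24.7154 = 18.2114; the wedge equals the tax, 22.4.
Welfare loss = ½ × 18.2114 × 22.4 = $203.97 million.

$203.97 million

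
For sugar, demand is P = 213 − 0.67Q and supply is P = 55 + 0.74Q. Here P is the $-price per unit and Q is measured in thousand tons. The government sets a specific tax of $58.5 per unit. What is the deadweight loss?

Competitive equilibrium: 213 − 0.67Q = 55 + 0.74Q → Q* = 112.0567, P* = 137.922.
With the tax, the buyer price exceeds the seller price by 58.5: (213 − 0.67Q) − (55 + 0.74Q) = 58.5 → Q' = 70.5674.
ΔQ = 112.0567 − 70.5674 = 41.4893; the wedge equals the tax, 58.5.
Welfare loss = ½ × 41.4893 × 58.5 = $1213.56 thousand.

$1213.56 thousand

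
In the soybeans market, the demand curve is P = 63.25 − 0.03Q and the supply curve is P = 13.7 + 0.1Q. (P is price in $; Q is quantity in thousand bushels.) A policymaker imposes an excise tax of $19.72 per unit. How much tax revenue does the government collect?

Competitive equilibrium: 63.25 − 0.03Q = 13.7 + 0.1Q → Q* = 381.1538, P* = 51.8154.
With the tax, the buyer price exceeds the seller price by 19.72: (63.25 − 0.03Q) − (13.7 + 0.1Q) = 19.72 → Q' = 229.4615.
Tax revenue = 19.72 × 229.4615 = $4524.98 thousand.

$4524.98 thousand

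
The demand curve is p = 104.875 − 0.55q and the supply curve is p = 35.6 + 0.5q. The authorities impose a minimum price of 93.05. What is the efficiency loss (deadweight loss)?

Competitive equilibrium: 104.875 − 0.55q = 35.6 + 0.5q → q* = 65.9762, p* = 68.5881.
At the floor p = 93.05, quantity demanded = (104.875 − 93.05)/0.55 = 21.5.
Sellers' marginal cost at q' = 21.5: 35.6 + 0.5·21.5 = 46.35.
Δq = 65.9762 − 21.5 = 44.4762; wedge = 93.05 − 46.35 = 46.7.
Welfare loss = ½ × 44.4762 × 46.7 = 1038.52.

1038.52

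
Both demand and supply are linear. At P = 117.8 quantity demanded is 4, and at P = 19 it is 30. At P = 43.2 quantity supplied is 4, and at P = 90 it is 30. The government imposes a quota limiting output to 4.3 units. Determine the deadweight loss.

Demand slope = (19 − 117.8)/(30 − 4) = −3.8, so P = 133 − 3.8Q.
Supply slope = (90 − 43.2)/(30 − 4) = 1.8, so P = 36 + 1.8Q.
Competitive equilibrium: 133 − 3.8Q = 36 + 1.8Q → Q* = 17.3214, P* = 67.1786.
At Q = 4.3: demand price = 133 − 3.8·4.3 = 116.66; supply price = 36 + 1.8·4.3 = 43.74.
ΔQ = 17.3214 − 4.3 = 13.0214; wedge = 116.66 − 43.74 = 72.92.
The triangle = ½ × 13.0214 × 72.92 = 474.76.

474.76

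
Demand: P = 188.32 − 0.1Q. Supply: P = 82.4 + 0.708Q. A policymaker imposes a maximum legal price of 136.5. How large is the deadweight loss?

Competitive equilibrium: 188.32 − 0.1Q = 82.4 + 0.708Q → Q* = 131.08911, P* = 175.21109.
At the ceiling P = 136.5, quantity supplied = (136.5 − 82.4)/0.708 = 76.41243.
Willingness to pay at Q' = 76.41243: 188.32 − 0.1·76.41243 = 180.67876.
ΔQ = 131.08911 − 76.41243 = 54.67668; wedge = 180.67876 − 136.5 = 44.17876.
DWL = ½ × 54.67668 × 44.17876 = 1207.77.

1207.77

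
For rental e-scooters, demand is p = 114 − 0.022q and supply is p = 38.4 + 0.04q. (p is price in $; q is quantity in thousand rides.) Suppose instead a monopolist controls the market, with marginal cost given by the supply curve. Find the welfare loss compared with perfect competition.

Competitive equilibrium: 114 − 0.022q = 38.4 + 0.04q → q* = 1219.3548, p* = 87.1742.
Marginal revenue: MR = 114 − 0.044q. Set MR = MC: 114 − 0.044q = 38.4 + 0.04q → q_m = 900.
Price p_m = 114 − 0.022·900 = 94.2; MC(q_m) = 38.4 + 0.04·900 = 74.4.
Competitive q* = 1219.3548, so Δq = 319.3548; wedge = 94.2 − 74.4 = 19.8.
Deadweight loss = ½ × 319.3548 × 19.8 = $3161.61 thousand.

$3161.61 thousand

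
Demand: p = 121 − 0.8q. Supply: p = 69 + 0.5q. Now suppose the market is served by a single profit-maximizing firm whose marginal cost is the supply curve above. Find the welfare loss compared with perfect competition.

Competitive equilibrium: 121 − 0.8q = 69 + 0.5q → q* = 40, p* = 89.
Marginal revenue: MR = 121 − 1.6q. Set MR = MC: 121 − 1.6q = 69 + 0.5q → q_m = 24.7619.
Price p_m = 121 − 0.8·24.7619 = 101.1905; MC(q_m) = 69 + 0.5·24.7619 = 81.381.
Competitive q* = 40, so Δq = 15.2381; wedge = 101.1905 − 81.381 = 19.8095.
Welfare loss = ½ × 15.2381 × 19.8095 = 150.93.

150.93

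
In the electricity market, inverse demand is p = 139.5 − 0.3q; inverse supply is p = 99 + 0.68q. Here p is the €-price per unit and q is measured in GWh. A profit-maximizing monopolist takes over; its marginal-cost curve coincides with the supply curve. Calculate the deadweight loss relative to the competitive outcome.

€45.97

Competitive equilibrium: 139.5 − 0.3q = 99 + 0.68q → q* = 41.3265, p* = 127.102.
Marginal revenue: MR = 139.5 − 0.6q. Set MR = MC: 139.5 − 0.6q = 99 + 0.68q → q_m = 31.6406.
Price p_m = 139.5 − 0.3·31.6406 = 130.0078; MC(q_m) = 99 + 0.68·31.6406 = 120.5156.
Competitive q* = 41.3265, so Δq = 9.6859; wedge = 130.0078 − 120.5156 = 9.4922.
DWL = ½ × 9.6859 × 9.4922 = €45.97.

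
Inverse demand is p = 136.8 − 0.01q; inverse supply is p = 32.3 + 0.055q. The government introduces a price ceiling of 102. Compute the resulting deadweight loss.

3766.28

Competitive equilibrium: 136.8 − 0.01q = 32.3 + 0.055q → q* = 1607.6923, p* = 120.7231.
At the ceiling p = 102, quantity supplied = (102 − 32.3)/0.055 = 1267.2727.
Willingness to pay at q' = 1267.2727: 136.8 − 0.01·1267.2727 = 124.1273.
Δq = 1607.6923 − 1267.2727 = 340.4196; wedge = 124.1273 − 102 = 22.1273.
The triangle = ½ × 340.4196 × 22.1273 = 3766.28.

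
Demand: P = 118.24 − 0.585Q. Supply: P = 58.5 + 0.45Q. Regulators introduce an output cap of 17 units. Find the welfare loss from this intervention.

858.07

Competitive equilibrium: 118.24 − 0.585Q = 58.5 + 0.45Q → Q* = 57.7198, P* = 84.4739.
At Q = 17: demand price = 118.24 − 0.585·17 = 108.295; supply price = 58.5 + 0.45·17 = 66.15.
ΔQ = 57.7198 − 17 = 40.7198; wedge = 108.295 − 66.15 = 42.145.
Deadweight loss = ½ × 40.7198 × 42.145 = 858.07.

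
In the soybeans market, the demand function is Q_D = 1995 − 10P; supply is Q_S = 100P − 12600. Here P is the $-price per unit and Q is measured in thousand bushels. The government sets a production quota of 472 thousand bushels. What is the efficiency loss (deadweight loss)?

In inverse form: demand P = 199.5 − 0.1Q, supply P = 126 + 0.01Q.
Competitive equilibrium: 199.5 − 0.1Q = 126 + 0.01Q → Q* = 668.1818, P* = 132.6818.
At Q = 472: demand price = 199.5 − 0.1·472 = 152.3; supply price = 126 + 0.01·472 = 130.72.
ΔQ = 668.1818 − 472 = 196.1818; wedge = 152.3 − 130.72 = 21.58.
Deadweight loss = ½ × 196.1818 × 21.58 = $2116.80 thousand.

$2116.80 thousand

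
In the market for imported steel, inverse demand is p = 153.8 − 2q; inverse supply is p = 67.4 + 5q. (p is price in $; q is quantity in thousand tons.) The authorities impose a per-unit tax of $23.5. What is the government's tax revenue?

$211.16 thousand

Competitive equilibrium: 153.8 − 2q = 67.4 + 5q → q* = 12.3429, p* = 129.1143.
With the tax, the buyer price exceeds the seller price by 23.5: (153.8 − 2q) − (67.4 + 5q) = 23.5 → q' = 8.9857.
Tax revenue = 23.5 × 8.9857 = $211.16 thousand.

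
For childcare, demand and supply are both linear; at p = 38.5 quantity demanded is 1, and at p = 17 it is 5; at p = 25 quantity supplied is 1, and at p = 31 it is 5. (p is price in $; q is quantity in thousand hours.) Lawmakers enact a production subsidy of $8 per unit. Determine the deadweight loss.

Demand slope = (17 − 38.5)/(5 − 1) = −5.375, so p = 43.875 − 5.375q.
Supply slope = (31 − 25)/(5 − 1) = 1.5, so p = 23.5 + 1.5q.
Competitive equilibrium: 43.875 − 5.375q = 23.5 + 1.5q → q* = 2.9636, p* = 27.9455.
The subsidy lowers effective supply by 8: p = 15.5 + 1.5q.
New quantity: 43.875 − 5.375q = 15.5 + 1.5q → q' = 4.1273.
Overproduction Δq = 4.1273 − 2.9636 = 1.1637; wedge = subsidy = 8.
DWL = ½ × 1.1637 × 8 = $4.65 thousand.

$4.65 thousand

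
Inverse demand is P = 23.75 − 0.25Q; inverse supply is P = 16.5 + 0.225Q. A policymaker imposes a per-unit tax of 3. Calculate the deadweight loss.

Competitive equilibrium: 23.75 − 0.25Q = 16.5 + 0.225Q → Q* = 15.2632, P* = 19.9342.
With the tax, the buyer price exceeds the seller price by 3: (23.75 − 0.25Q) − (16.5 + 0.225Q) = 3 → Q' = 8.9474.
ΔQ = 15.2632 − 8.9474 = 6.3158; the wedge equals the tax, 3.
Welfare loss = ½ × 6.3158 × 3 = 9.47.

9.47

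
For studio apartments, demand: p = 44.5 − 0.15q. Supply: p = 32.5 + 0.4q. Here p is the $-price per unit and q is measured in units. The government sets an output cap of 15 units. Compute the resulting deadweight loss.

$12.78

Competitive equilibrium: 44.5 − 0.15q = 32.5 + 0.4q → q* = 21.8182, p* = 41.2273.
At q = 15: demand price = 44.5 − 0.15·15 = 42.25; supply price = 32.5 + 0.4·15 = 38.5.
Δq = 21.8182 − 15 = 6.8182; wedge = 42.25 − 38.5 = 3.75.
DWL = ½ × 6.8182 × 3.75 = $12.78.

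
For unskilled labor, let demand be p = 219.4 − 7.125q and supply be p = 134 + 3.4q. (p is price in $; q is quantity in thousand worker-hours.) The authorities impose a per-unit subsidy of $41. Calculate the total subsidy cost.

Competitive equilibrium: 219.4 − 7.125q = 134 + 3.4q → q* = 8.114, p* = 161.5876.
The subsidy lowers effective supply by 41: p = 93 + 3.4q.
New quantity: 219.4 − 7.125q = 93 + 3.4q → q' = 12.0095.
Total subsidy cost = 41 × 12.0095 = $492.39 thousand.

$492.39 thousand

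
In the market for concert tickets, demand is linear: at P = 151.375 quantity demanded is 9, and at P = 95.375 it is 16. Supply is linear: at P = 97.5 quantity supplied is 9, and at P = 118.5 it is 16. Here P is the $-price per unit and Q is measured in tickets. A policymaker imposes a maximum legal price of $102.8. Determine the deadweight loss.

Demand slope = (95.375 − 151.375)/(16 − 9) = −8, so P = 223.375 − 8Q.
Supply slope = (118.5 − 97.5)/(16 − 9) = 3, so P = 70.5 + 3Q.
Competitive equilibrium: 223.375 − 8Q = 70.5 + 3Q → Q* = 13.8977, P* = 112.1932.
At the ceiling P = 102.8, quantity supplied = (102.8 − 70.5)/3 = 10.7667.
Willingness to pay at Q' = 10.7667: 223.375 − 8·10.7667 = 137.2414.
ΔQ = 13.8977 − 10.7667 = 3.131; wedge = 137.2414 − 102.8 = 34.4414.
The triangle = ½ × 3.131 × 34.4414 = $53.92.

$53.92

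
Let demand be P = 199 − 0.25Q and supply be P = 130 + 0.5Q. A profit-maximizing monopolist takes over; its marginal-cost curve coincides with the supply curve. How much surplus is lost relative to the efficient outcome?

Competitive equilibrium: 199 − 0.25Q = 130 + 0.5Q → Q* = 92, P* = 176.
Marginal revenue: MR = 199 − 0.5Q. Set MR = MC: 199 − 0.5Q = 130 + 0.5Q → Q_m = 69.
Price P_m = 199 − 0.25·69 = 181.75; MC(Q_m) = 130 + 0.5·69 = 164.5.
Competitive Q* = 92, so ΔQ = 23; wedge = 181.75 − 164.5 = 17.25.
The triangle = ½ × 23 × 17.25 = 198.375.

198.375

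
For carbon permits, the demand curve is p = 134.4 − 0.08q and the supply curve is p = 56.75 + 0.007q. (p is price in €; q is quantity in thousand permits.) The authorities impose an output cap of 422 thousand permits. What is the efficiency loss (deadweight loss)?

€9630.78 thousand

Competitive equilibrium: 134.4 − 0.08q = 56.75 + 0.007q → q* = 892.5287, p* = 62.9977.
At q = 422: demand price = 134.4 − 0.08·422 = 100.64; supply price = 56.75 + 0.007·422 = 59.704.
Δq = 892.5287 − 422 = 470.5287; wedge = 100.64 − 59.704 = 40.936.
The triangle = ½ × 470.5287 × 40.936 = €9630.78 thousand.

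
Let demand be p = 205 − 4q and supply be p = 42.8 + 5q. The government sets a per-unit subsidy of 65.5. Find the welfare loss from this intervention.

238.35

Competitive equilibrium: 205 − 4q = 42.8 + 5q → q* = 18.0222, p* = 132.9111.
The subsidy lowers effective supply by 65.5: p = 5q − 22.7.
New quantity: 205 − 4q = 5q − 22.7 → q' = 25.3.
Overproduction Δq = 25.3 − 18.0222 = 7.2778; wedge = subsidy = 65.5.
The triangle = ½ × 7.2778 × 65.5 = 238.35.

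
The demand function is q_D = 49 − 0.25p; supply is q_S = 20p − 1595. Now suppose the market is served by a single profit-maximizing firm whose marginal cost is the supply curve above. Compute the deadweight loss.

411.94

In inverse form: demand p = 196 − 4q, supply p = 79.75 + 0.05q.
Competitive equilibrium: 196 − 4q = 79.75 + 0.05q → q* = 28.7037, p* = 81.18519.
Marginal revenue: MR = 196 − 8q. Set MR = MC: 196 − 8q = 79.75 + 0.05q → q_m = 14.44099.
Price p_m = 196 − 4·14.44099 = 138.23604; MC(q_m) = 79.75 + 0.05·14.44099 = 80.47205.
Competitive q* = 28.7037, so Δq = 14.26271; wedge = 138.23604 − 80.47205 = 57.76399.
The triangle = ½ × 14.26271 × 57.76399 = 411.94.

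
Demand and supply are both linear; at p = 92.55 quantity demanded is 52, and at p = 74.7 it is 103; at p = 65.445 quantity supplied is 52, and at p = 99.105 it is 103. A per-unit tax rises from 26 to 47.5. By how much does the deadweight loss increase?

Demand slope = (74.7 − 92.55)/(103 − 52) = −0.35, so p = 110.75 − 0.35q.
Supply slope = (99.105 − 65.445)/(103 − 52) = 0.66, so p = 31.125 + 0.66q.
Competitive equilibrium: 110.75 − 0.35q = 31.125 + 0.66q → q* = 78.8366, p* = 83.1572.
For a per-unit tax t: Δq = t/1.01, so DWL = ½·t·(t/1.01) = t²/2.02.
At t = 26: DWL = 334.653. At t = 47.5: DWL = 1116.955.
Increase = 1116.955 − 334.653 = 782.30.

782.30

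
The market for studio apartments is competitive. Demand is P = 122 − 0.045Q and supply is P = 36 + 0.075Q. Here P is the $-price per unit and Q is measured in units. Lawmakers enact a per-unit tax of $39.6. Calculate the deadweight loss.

Competitive equilibrium: 122 − 0.045Q = 36 + 0.075Q → Q* = 716.6667, P* = 89.75.
With the tax, the buyer price exceeds the seller price by 39.6: (122 − 0.045Q) − (36 + 0.075Q) = 39.6 → Q' = 386.6667.
ΔQ = 716.6667 − 386.6667 = 330; the wedge equals the tax, 39.6.
DWL = ½ × 330 × 39.6 = $6534.

$6534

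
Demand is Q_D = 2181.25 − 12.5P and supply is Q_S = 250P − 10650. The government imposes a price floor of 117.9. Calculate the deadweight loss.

31261.31

In inverse form: demand P = 174.5 − 0.08Q, supply P = 42.6 + 0.004Q.
Competitive equilibrium: 174.5 − 0.08Q = 42.6 + 0.004Q → Q* = 1570.238095, P* = 48.880952.
At the floor P = 117.9, quantity demanded = (174.5 − 117.9)/0.08 = 707.5.
Sellers' marginal cost at Q' = 707.5: 42.6 + 0.004·707.5 = 45.43.
ΔQ = 1570.238095 − 707.5 = 862.738095; wedge = 117.9 − 45.43 = 72.47.
Welfare loss = ½ × 862.738095 × 72.47 = 31261.31.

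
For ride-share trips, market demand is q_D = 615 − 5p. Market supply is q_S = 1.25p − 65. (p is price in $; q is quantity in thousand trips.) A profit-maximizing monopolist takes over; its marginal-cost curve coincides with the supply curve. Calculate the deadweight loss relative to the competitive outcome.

In inverse form: demand p = 123 − 0.2q, supply p = 52 + 0.8q.
Competitive equilibrium: 123 − 0.2q = 52 + 0.8q → q* = 71, p* = 108.8.
Marginal revenue: MR = 123 − 0.4q. Set MR = MC: 123 − 0.4q = 52 + 0.8q → q_m = 59.1667.
Price p_m = 123 − 0.2·59.1667 = 111.1667; MC(q_m) = 52 + 0.8·59.1667 = 99.3334.
Competitive q* = 71, so Δq = 11.8333; wedge = 111.1667 − 99.3334 = 11.8333.
Deadweight loss = ½ × 11.8333 × 11.8333 = $70.01 thousand.

$70.01 thousand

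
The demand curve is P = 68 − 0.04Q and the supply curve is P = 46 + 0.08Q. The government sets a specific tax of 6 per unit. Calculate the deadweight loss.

Competitive equilibrium: 68 − 0.04Q = 46 + 0.08Q → Q* = 183.3333, P* = 60.6667.
With the tax, the buyer price exceeds the seller price by 6: (68 − 0.04Q) − (46 + 0.08Q) = 6 → Q' = 133.3333.
ΔQ = 183.3333 − 133.3333 = 50; the wedge equals the tax, 6.
Deadweight loss = ½ × 50 × 6 = 150.

150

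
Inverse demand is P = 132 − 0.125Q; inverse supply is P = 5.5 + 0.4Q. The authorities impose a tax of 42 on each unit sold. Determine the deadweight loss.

Competitive equilibrium: 132 − 0.125Q = 5.5 + 0.4Q → Q* = 240.9524, P* = 101.881.
With the tax, the buyer price exceeds the seller price by 42: (132 − 0.125Q) − (5.5 + 0.4Q) = 42 → Q' = 160.9524.
ΔQ = 240.9524 − 160.9524 = 80; the wedge equals the tax, 42.
Welfare loss = ½ × 80 × 42 = 1680.

1680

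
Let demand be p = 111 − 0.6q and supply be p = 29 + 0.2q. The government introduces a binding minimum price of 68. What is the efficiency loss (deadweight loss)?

Competitive equilibrium: 111 − 0.6q = 29 + 0.2q → q* = 102.5, p* = 49.5.
At the floor p = 68, quantity demanded = (111 − 68)/0.6 = 71.6667.
Sellers' marginal cost at q' = 71.6667: 29 + 0.2·71.6667 = 43.3333.
Δq = 102.5 − 71.6667 = 30.8333; wedge = 68 − 43.3333 = 24.6667.
The triangle = ½ × 30.8333 × 24.6667 = 380.28.

380.28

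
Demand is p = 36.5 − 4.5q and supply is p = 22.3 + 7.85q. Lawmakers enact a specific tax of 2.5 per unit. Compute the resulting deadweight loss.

0.25

Competitive equilibrium: 36.5 − 4.5q = 22.3 + 7.85q → q* = 1.1498, p* = 31.3259.
With the tax, the buyer price exceeds the seller price by 2.5: (36.5 − 4.5q) − (22.3 + 7.85q) = 2.5 → q' = 0.9474.
Δq = 1.1498 − 0.9474 = 0.2024; the wedge equals the tax, 2.5.
Welfare loss = ½ × 0.2024 × 2.5 = 0.25.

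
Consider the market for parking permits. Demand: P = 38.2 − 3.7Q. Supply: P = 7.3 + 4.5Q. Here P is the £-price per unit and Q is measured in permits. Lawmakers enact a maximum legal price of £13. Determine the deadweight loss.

£25.66

Competitive equilibrium: 38.2 − 3.7Q = 7.3 + 4.5Q → Q* = 3.7683, P* = 24.2573.
At the ceiling P = 13, quantity supplied = (13 − 7.3)/4.5 = 1.2667.
Willingness to pay at Q' = 1.2667: 38.2 − 3.7·1.2667 = 33.5132.
ΔQ = 3.7683 − 1.2667 = 2.5016; wedge = 33.5132 − 13 = 20.5132.
Welfare loss = ½ × 2.5016 × 20.5132 = £25.66.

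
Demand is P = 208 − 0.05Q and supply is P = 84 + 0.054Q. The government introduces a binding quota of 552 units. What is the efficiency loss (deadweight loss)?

Competitive equilibrium: 208 − 0.05Q = 84 + 0.054Q → Q* = 1192.30769, P* = 148.38462.
At Q = 552: demand price = 208 − 0.05·552 = 180.4; supply price = 84 + 0.054·552 = 113.808.
ΔQ = 1192.30769 − 552 = 640.30769; wedge = 180.4 − 113.808 = 66.592.
The triangle = ½ × 640.30769 × 66.592 = 21319.68.

21319.68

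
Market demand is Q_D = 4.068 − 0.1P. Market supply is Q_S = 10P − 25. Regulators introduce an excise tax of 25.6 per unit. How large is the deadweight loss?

32.44

In inverse form: demand P = 40.68 − 10Q, supply P = 2.5 + 0.1Q.
Competitive equilibrium: 40.68 − 10Q = 2.5 + 0.1Q → Q* = 3.7802, P* = 2.878.
With the tax, the buyer price exceeds the seller price by 25.6: (40.68 − 10Q) − (2.5 + 0.1Q) = 25.6 → Q' = 1.2455.
ΔQ = 3.7802 − 1.2455 = 2.5347; the wedge equals the tax, 25.6.
DWL = ½ × 2.5347 × 25.6 = 32.44.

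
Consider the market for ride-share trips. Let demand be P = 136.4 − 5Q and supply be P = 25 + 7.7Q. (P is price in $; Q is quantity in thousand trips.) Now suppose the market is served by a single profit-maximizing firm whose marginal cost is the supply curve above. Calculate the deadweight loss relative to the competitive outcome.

Competitive equilibrium: 136.4 − 5Q = 25 + 7.7Q → Q* = 8.7717, P* = 92.5417.
Marginal revenue: MR = 136.4 − 10Q. Set MR = MC: 136.4 − 10Q = 25 + 7.7Q → Q_m = 6.2938.
Price P_m = 136.4 − 5·6.2938 = 104.931; MC(Q_m) = 25 + 7.7·6.2938 = 73.4623.
Competitive Q* = 8.7717, so ΔQ = 2.4779; wedge = 104.931 − 73.4623 = 31.4687.
DWL = ½ × 2.4779 × 31.4687 = $38.99 thousand.

$38.99 thousand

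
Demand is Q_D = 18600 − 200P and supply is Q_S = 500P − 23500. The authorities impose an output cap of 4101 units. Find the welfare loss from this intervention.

In inverse form: demand P = 93 − 0.005Q, supply P = 47 + 0.002Q.
Competitive equilibrium: 93 − 0.005Q = 47 + 0.002Q → Q* = 6571.4286, P* = 60.1429.
At Q = 4101: demand price = 93 − 0.005·4101 = 72.495; supply price = 47 + 0.002·4101 = 55.202.
ΔQ = 6571.4286 − 4101 = 2470.4286; wedge = 72.495 − 55.202 = 17.293.
The triangle = ½ × 2470.4286 × 17.293 = 21360.56.

21360.56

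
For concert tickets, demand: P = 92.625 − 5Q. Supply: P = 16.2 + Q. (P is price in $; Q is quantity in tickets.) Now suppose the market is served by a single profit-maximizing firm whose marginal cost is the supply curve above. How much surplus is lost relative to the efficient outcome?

$100.56

Competitive equilibrium: 92.625 − 5Q = 16.2 + Q → Q* = 12.7375, P* = 28.9375.
Marginal revenue: MR = 92.625 − 10Q. Set MR = MC: 92.625 − 10Q = 16.2 + Q → Q_m = 6.94773.
Price P_m = 92.625 − 5·6.94773 = 57.88635; MC(Q_m) = 16.2 + 1·6.94773 = 23.14773.
Competitive Q* = 12.7375, so ΔQ = 5.78977; wedge = 57.88635 − 23.14773 = 34.73862.
DWL = ½ × 5.78977 × 34.73862 = $100.56.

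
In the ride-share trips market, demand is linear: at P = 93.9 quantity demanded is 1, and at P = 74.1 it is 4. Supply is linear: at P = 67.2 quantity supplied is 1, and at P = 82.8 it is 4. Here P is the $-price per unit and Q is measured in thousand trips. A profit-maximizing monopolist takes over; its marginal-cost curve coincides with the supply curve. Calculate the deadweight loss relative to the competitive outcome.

$8.08 thousand

Demand slope = (74.1 − 93.9)/(4 − 1) = −6.6, so P = 100.5 − 6.6Q.
Supply slope = (82.8 − 67.2)/(4 − 1) = 5.2, so P = 62 + 5.2Q.
Competitive equilibrium: 100.5 − 6.6Q = 62 + 5.2Q → Q* = 3.2627, P* = 78.9661.
Marginal revenue: MR = 100.5 − 13.2Q. Set MR = MC: 100.5 − 13.2Q = 62 + 5.2Q → Q_m = 2.0924.
Price P_m = 100.5 − 6.6·2.0924 = 86.6902; MC(Q_m) = 62 + 5.2·2.0924 = 72.8805.
Competitive Q* = 3.2627, so ΔQ = 1.1703; wedge = 86.6902 − 72.8805 = 13.8097.
DWL = ½ × 1.1703 × 13.8097 = $8.08 thousand.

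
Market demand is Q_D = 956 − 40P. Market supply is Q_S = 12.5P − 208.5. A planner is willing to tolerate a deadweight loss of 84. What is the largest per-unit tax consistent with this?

4.2

In inverse form: demand P = 23.9 − 0.025Q, supply P = 16.68 + 0.08Q.
Competitive equilibrium: 23.9 − 0.025Q = 16.68 + 0.08Q → Q* = 68.7619, P* = 22.181.
A tax t gives ΔQ = t/0.105 and wedge t, so DWL = t²/0.21.
t²/0.21 = 84 → t² = 17.64 → t = 4.2.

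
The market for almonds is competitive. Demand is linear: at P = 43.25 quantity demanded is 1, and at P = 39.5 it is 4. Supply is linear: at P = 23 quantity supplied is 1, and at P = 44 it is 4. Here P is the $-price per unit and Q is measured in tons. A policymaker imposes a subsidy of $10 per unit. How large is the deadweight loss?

Demand slope = (39.5 − 43.25)/(4 − 1) = −1.25, so P = 44.5 − 1.25Q.
Supply slope = (44 − 23)/(4 − 1) = 7, so P = 16 + 7Q.
Competitive equilibrium: 44.5 − 1.25Q = 16 + 7Q → Q* = 3.4545, P* = 40.1818.
The subsidy lowers effective supply by 10: P = 6 + 7Q.
New quantity: 44.5 − 1.25Q = 6 + 7Q → Q' = 4.6667.
Overproduction ΔQ = 4.6667 − 3.4545 = 1.2122; wedge = subsidy = 10.
Deadweight loss = ½ × 1.2122 × 10 = $6.06.

$6.06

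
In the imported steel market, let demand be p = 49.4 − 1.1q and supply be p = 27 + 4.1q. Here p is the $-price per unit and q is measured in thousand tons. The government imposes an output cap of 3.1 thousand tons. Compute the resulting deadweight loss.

$3.79 thousand

Competitive equilibrium: 49.4 − 1.1q = 27 + 4.1q → q* = 4.3077, p* = 44.6615.
At q = 3.1: demand price = 49.4 − 1.1·3.1 = 45.99; supply price = 27 + 4.1·3.1 = 39.71.
Δq = 4.3077 − 3.1 = 1.2077; wedge = 45.99 − 39.71 = 6.28.
Deadweight loss = ½ × 1.2077 × 6.28 = $3.79 thousand.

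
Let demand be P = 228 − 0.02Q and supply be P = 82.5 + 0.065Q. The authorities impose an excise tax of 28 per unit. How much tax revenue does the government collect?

Competitive equilibrium: 228 − 0.02Q = 82.5 + 0.065Q → Q* = 1711.7647, P* = 193.7647.
With the tax, the buyer price exceeds the seller price by 28: (228 − 0.02Q) − (82.5 + 0.065Q) = 28 → Q' = 1382.3529.
Tax revenue = 28 × 1382.3529 = 38705.88.

38705.88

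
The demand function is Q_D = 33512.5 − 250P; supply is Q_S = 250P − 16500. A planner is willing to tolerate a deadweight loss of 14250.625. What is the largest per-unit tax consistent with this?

15.1

In inverse form: demand P = 134.05 − 0.004Q, supply P = 66 + 0.004Q.
Competitive equilibrium: 134.05 − 0.004Q = 66 + 0.004Q → Q* = 8506.25, P* = 100.025.
A tax t gives ΔQ = t/0.008 and wedge t, so DWL = t²/0.016.
t²/0.016 = 14250.625 → t² = 228.01 → t = 15.1.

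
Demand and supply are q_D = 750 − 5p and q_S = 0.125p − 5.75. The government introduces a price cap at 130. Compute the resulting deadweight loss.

In inverse form: demand p = 150 − 0.2q, supply p = 46 + 8q.
Competitive equilibrium: 150 − 0.2q = 46 + 8q → q* = 12.6829, p* = 147.4634.
At the ceiling p = 130, quantity supplied = (130 − 46)/8 = 10.5.
Willingness to pay at q' = 10.5: 150 − 0.2·10.5 = 147.9.
Δq = 12.6829 − 10.5 = 2.1829; wedge = 147.9 − 130 = 17.9.
The triangle = ½ × 2.1829 × 17.9 = 19.54.

19.54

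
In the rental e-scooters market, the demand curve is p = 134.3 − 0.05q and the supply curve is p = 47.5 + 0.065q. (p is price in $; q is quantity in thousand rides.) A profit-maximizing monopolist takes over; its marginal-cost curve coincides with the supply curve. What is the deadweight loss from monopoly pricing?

$3008.04 thousand

Competitive equilibrium: 134.3 − 0.05q = 47.5 + 0.065q → q* = 754.78261, p* = 96.56087.
Marginal revenue: MR = 134.3 − 0.1q. Set MR = MC: 134.3 − 0.1q = 47.5 + 0.065q → q_m = 526.06061.
Price p_m = 134.3 − 0.05·526.06061 = 107.99697; MC(q_m) = 47.5 + 0.065·526.06061 = 81.69394.
Competitive q* = 754.78261, so Δq = 228.722; wedge = 107.99697 − 81.69394 = 26.30303.
The triangle = ½ × 228.722 × 26.30303 = $3008.04 thousand.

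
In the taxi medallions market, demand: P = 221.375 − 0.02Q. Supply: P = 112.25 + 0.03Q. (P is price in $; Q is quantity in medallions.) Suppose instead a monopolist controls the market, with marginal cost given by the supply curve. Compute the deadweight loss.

Competitive equilibrium: 221.375 − 0.02Q = 112.25 + 0.03Q → Q* = 2182.5, P* = 177.725.
Marginal revenue: MR = 221.375 − 0.04Q. Set MR = MC: 221.375 − 0.04Q = 112.25 + 0.03Q → Q_m = 1558.92857.
Price P_m = 221.375 − 0.02·1558.92857 = 190.19643; MC(Q_m) = 112.25 + 0.03·1558.92857 = 159.01786.
Competitive Q* = 2182.5, so ΔQ = 623.57143; wedge = 190.19643 − 159.01786 = 31.17857.
The triangle = ½ × 623.57143 × 31.17857 = $9721.03.

$9721.03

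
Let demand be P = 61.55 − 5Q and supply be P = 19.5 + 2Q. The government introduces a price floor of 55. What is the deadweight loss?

77.22

Competitive equilibrium: 61.55 − 5Q = 19.5 + 2Q → Q* = 6.0071, P* = 31.5143.
At the floor P = 55, quantity demanded = (61.55 − 55)/5 = 1.31.
Sellers' marginal cost at Q' = 1.31: 19.5 + 2·1.31 = 22.12.
ΔQ = 6.0071 − 1.31 = 4.6971; wedge = 55 − 22.12 = 32.88.
The triangle = ½ × 4.6971 × 32.88 = 77.22.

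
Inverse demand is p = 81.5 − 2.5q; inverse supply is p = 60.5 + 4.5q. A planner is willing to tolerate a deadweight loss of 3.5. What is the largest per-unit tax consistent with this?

Competitive equilibrium: 81.5 − 2.5q = 60.5 + 4.5q → q* = 3, p* = 74.
A tax t gives Δq = t/7 and wedge t, so DWL = t²/14.
t²/14 = 3.5 → t² = 49 → t = 7.

7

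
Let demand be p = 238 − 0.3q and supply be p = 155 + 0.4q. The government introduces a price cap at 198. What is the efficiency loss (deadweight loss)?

Competitive equilibrium: 238 − 0.3q = 155 + 0.4q → q* = 118.5714, p* = 202.4286.
At the ceiling p = 198, quantity supplied = (198 − 155)/0.4 = 107.5.
Willingness to pay at q' = 107.5: 238 − 0.3·107.5 = 205.75.
Δq = 118.5714 − 107.5 = 11.0714; wedge = 205.75 − 198 = 7.75.
Welfare loss = ½ × 11.0714 × 7.75 = 42.90.

42.90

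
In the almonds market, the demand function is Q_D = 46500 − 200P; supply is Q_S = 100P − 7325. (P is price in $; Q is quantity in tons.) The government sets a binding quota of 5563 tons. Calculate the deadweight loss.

$191546.60

In inverse form: demand P = 232.5 − 0.005Q, supply P = 73.25 + 0.01Q.
Competitive equilibrium: 232.5 − 0.005Q = 73.25 + 0.01Q → Q* = 10616.6667, P* = 179.4167.
At Q = 5563: demand price = 232.5 − 0.005·5563 = 204.685; supply price = 73.25 + 0.01·5563 = 128.88.
ΔQ = 10616.6667 − 5563 = 5053.6667; wedge = 204.685 − 128.88 = 75.805.
DWL = ½ × 5053.6667 × 75.805 = $191546.60.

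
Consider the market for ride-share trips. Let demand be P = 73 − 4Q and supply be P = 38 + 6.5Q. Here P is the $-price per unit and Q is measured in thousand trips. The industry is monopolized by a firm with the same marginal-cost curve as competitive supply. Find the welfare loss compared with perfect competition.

$4.44 thousand

Competitive equilibrium: 73 − 4Q = 38 + 6.5Q → Q* = 3.3333, P* = 59.6667.
Marginal revenue: MR = 73 − 8Q. Set MR = MC: 73 − 8Q = 38 + 6.5Q → Q_m = 2.4138.
Price P_m = 73 − 4·2.4138 = 63.3448; MC(Q_m) = 38 + 6.5·2.4138 = 53.6897.
Competitive Q* = 3.3333, so ΔQ = 0.9195; wedge = 63.3448 − 53.6897 = 9.6551.
The triangle = ½ × 0.9195 × 9.6551 = $4.44 thousand.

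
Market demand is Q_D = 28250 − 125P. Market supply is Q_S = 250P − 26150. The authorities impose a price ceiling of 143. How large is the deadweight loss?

1601.67

In inverse form: demand P = 226 − 0.008Q, supply P = 104.6 + 0.004Q.
Competitive equilibrium: 226 − 0.008Q = 104.6 + 0.004Q → Q* = 10116.6667, P* = 145.0667.
At the ceiling P = 143, quantity supplied = (143 − 104.6)/0.004 = 9600.
Willingness to pay at Q' = 9600: 226 − 0.008·9600 = 149.2.
ΔQ = 10116.6667 − 9600 = 516.6667; wedge = 149.2 − 143 = 6.2.
DWL = ½ × 516.6667 × 6.2 = 1601.67.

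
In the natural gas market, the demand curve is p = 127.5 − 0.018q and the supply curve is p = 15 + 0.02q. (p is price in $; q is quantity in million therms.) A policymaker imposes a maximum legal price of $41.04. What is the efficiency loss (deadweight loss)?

$52263.48 million

Competitive equilibrium: 127.5 − 0.018q = 15 + 0.02q → q* = 2960.5263, p* = 74.2105.
At the ceiling p = 41.04, quantity supplied = (41.04 − 15)/0.02 = 1302.
Willingness to pay at q' = 1302: 127.5 − 0.018·1302 = 104.064.
Δq = 2960.5263 − 1302 = 1658.5263; wedge = 104.064 − 41.04 = 63.024.
Deadweight loss = ½ × 1658.5263 × 63.024 = $52263.48 million.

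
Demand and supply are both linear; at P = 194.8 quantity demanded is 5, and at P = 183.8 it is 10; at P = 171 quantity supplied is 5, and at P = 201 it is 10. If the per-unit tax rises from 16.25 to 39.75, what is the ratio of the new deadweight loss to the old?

5.984

Demand slope = (183.8 − 194.8)/(10 − 5) = −2.2, so P = 205.8 − 2.2Q.
Supply slope = (201 − 171)/(10 − 5) = 6, so P = 141 + 6Q.
Competitive equilibrium: 205.8 − 2.2Q = 141 + 6Q → Q* = 7.9024, P* = 188.4146.
For a per-unit tax t: ΔQ = t/8.2, so DWL = ½·t·(t/8.2) = t²/16.4.
At t = 16.25: DWL = 16.101. At t = 39.75: DWL = 96.345.
Ratio = (39.75/16.25)² = 5.984.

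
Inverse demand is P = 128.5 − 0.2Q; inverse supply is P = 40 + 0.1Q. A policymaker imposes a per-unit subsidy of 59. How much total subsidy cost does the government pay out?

Competitive equilibrium: 128.5 − 0.2Q = 40 + 0.1Q → Q* = 295, P* = 69.5.
The subsidy lowers effective supply by 59: P = 0.1Q − 19.
New quantity: 128.5 − 0.2Q = 0.1Q − 19 → Q' = 491.66667.
Total subsidy cost = 59 × 491.66667 = 29008.33.

29008.33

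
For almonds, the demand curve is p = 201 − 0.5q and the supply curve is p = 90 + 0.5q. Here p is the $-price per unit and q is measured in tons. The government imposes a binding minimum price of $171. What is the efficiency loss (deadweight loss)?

$1300.50

Competitive equilibrium: 201 − 0.5q = 90 + 0.5q → q* = 111, p* = 145.5.
At the floor p = 171, quantity demanded = (201 − 171)/0.5 = 60.
Sellers' marginal cost at q' = 60: 90 + 0.5·60 = 120.
Δq = 111 − 60 = 51; wedge = 171 − 120 = 51.
DWL = ½ × 51 × 51 = $1300.50.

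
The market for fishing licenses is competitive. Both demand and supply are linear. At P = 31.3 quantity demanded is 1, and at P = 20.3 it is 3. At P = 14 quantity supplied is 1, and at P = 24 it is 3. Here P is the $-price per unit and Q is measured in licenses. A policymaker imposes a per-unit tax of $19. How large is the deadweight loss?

Demand slope = (20.3 − 31.3)/(3 − 1) = −5.5, so P = 36.8 − 5.5Q.
Supply slope = (24 − 14)/(3 − 1) = 5, so P = 9 + 5Q.
Competitive equilibrium: 36.8 − 5.5Q = 9 + 5Q → Q* = 2.6476, P* = 22.2381.
With the tax, the buyer price exceeds the seller price by 19: (36.8 − 5.5Q) − (9 + 5Q) = 19 → Q' = 0.8381.
ΔQ = 2.6476 − 0.8381 = 1.8095; the wedge equals the tax, 19.
Welfare loss = ½ × 1.8095 × 19 = $17.19.

$17.19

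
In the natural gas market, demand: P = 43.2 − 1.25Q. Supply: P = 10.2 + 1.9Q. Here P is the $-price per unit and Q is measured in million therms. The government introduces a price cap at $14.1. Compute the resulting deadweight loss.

$111.76 million

Competitive equilibrium: 43.2 − 1.25Q = 10.2 + 1.9Q → Q* = 10.4762, P* = 30.1048.
At the ceiling P = 14.1, quantity supplied = (14.1 − 10.2)/1.9 = 2.0526.
Willingness to pay at Q' = 2.0526: 43.2 − 1.25·2.0526 = 40.6343.
ΔQ = 10.4762 − 2.0526 = 8.4236; wedge = 40.6343 − 14.1 = 26.5343.
Deadweight loss = ½ × 8.4236 × 26.5343 = $111.76 million.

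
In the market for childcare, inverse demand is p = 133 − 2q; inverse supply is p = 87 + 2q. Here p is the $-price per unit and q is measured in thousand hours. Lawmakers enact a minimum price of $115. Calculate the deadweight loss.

$12.50 thousand

Competitive equilibrium: 133 − 2q = 87 + 2q → q* = 11.5, p* = 110.
At the floor p = 115, quantity demanded = (133 − 115)/2 = 9.
Sellers' marginal cost at q' = 9: 87 + 2·9 = 105.
Δq = 11.5 − 9 = 2.5; wedge = 115 − 105 = 10.
The triangle = ½ × 2.5 × 10 = $12.50 thousand.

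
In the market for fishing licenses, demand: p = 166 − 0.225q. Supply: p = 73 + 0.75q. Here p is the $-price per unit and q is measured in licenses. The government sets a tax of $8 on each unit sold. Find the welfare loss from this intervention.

$32.82

Competitive equilibrium: 166 − 0.225q = 73 + 0.75q → q* = 95.3846, p* = 144.5385.
With the tax, the buyer price exceeds the seller price by 8: (166 − 0.225q) − (73 + 0.75q) = 8 → q' = 87.1795.
Δq = 95.3846 − 87.1795 = 8.2051; the wedge equals the tax, 8.
Welfare loss = ½ × 8.2051 × 8 = $32.82.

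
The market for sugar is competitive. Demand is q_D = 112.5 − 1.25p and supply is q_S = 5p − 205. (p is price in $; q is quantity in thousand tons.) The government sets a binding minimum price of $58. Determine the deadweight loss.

$40.50 thousand

In inverse form: demand p = 90 − 0.8q, supply p = 41 + 0.2q.
Competitive equilibrium: 90 − 0.8q = 41 + 0.2q → q* = 49, p* = 50.8.
At the floor p = 58, quantity demanded = (90 − 58)/0.8 = 40.
Sellers' marginal cost at q' = 40: 41 + 0.2·40 = 49.
Δq = 49 − 40 = 9; wedge = 58 − 49 = 9.
Deadweight loss = ½ × 9 × 9 = $40.50 thousand.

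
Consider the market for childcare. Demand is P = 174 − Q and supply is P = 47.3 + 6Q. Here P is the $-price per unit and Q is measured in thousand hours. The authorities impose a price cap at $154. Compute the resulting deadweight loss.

Competitive equilibrium: 174 − Q = 47.3 + 6Q → Q* = 18.1, P* = 155.9.
At the ceiling P = 154, quantity supplied = (154 − 47.3)/6 = 17.7833.
Willingness to pay at Q' = 17.7833: 174 − 1·17.7833 = 156.2167.
ΔQ = 18.1 − 17.7833 = 0.3167; wedge = 156.2167 − 154 = 2.2167.
Welfare loss = ½ × 0.3167 × 2.2167 = $0.35 thousand.

$0.35 thousand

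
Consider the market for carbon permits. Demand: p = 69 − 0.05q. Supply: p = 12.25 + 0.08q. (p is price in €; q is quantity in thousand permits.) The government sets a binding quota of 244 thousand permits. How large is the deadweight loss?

Competitive equilibrium: 69 − 0.05q = 12.25 + 0.08q → q* = 436.5385, p* = 47.1731.
At q = 244: demand price = 69 − 0.05·244 = 56.8; supply price = 12.25 + 0.08·244 = 31.77.
Δq = 436.5385 − 244 = 192.5385; wedge = 56.8 − 31.77 = 25.03.
Welfare loss = ½ × 192.5385 × 25.03 = €2409.62 thousand.

€2409.62 thousand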